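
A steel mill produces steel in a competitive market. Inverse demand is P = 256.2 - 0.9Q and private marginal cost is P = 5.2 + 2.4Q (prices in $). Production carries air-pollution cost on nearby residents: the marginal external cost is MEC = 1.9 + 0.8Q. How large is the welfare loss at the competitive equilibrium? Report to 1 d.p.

Market equilibrium (private): 5.2 + 2.4Q = 256.2 - 0.9Q → Q_m = 76.0606.
Social marginal cost = private MC + MEC = 7.1 + 3.2Q.
Set SMC = demand: 7.1 + 3.2Q = 256.2 - 0.9Q → Q* = 60.7561.
Between Q* and Q_m the wedge SMC − demand runs linearly from 0 to MEC(Q_m), so the loss is a triangle.
DWL = ½ × 15.3045 × 62.7485 = 480.1672.

DWL = $480.2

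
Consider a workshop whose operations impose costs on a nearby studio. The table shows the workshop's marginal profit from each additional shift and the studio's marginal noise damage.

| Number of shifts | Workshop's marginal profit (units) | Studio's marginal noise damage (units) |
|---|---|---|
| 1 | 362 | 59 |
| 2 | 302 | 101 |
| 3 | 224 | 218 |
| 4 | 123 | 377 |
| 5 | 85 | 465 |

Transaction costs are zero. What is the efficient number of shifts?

3

Bargaining reaches the level where marginal profit last exceeds marginal noise damage.
That holds through level 3 (224 ≥ 218) but not at 4 (123 < 377).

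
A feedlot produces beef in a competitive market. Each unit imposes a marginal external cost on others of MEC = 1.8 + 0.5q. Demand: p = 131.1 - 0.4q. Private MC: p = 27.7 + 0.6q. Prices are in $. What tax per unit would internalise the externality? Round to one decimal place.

Social marginal cost = private MC + MEC = 29.5 + 1.1q.
Set SMC = demand: 29.5 + 1.1q = 131.1 - 0.4q → q* = 67.7333.
The Pigouvian tax equals MEC at q*: 1.8 + 0.5×67.7333 = 35.6667.

tax = $35.7 per unit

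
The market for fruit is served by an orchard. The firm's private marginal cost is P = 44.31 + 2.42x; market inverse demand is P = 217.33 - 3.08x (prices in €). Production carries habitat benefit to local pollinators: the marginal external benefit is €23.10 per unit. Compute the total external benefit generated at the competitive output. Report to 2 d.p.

€726.68

Market equilibrium (private): 44.31 + 2.42x = 217.33 - 3.08x → x_m = 31.4582.
Total external benefit = MEB × x_m = 23.10 × 31.4582 = 726.6844.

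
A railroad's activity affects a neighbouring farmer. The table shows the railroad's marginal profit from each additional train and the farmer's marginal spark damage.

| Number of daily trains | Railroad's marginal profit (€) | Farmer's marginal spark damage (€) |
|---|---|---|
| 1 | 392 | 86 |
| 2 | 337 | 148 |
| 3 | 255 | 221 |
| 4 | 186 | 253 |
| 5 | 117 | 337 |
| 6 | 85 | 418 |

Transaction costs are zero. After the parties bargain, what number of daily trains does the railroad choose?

Bargaining reaches the level where marginal profit last exceeds marginal spark damage.
That holds through level 3 (255 ≥ 221) but not at 4 (186 < 253).

3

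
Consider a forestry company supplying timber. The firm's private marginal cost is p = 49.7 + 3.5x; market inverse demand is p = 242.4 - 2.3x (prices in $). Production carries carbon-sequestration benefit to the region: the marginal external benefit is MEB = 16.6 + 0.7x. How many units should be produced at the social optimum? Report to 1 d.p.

Social marginal cost = private MC − MEB = 33.1 + 2.8x.
Set SMC = demand: 33.1 + 2.8x = 242.4 - 2.3x → x* = 41.0392.

x* = 41.0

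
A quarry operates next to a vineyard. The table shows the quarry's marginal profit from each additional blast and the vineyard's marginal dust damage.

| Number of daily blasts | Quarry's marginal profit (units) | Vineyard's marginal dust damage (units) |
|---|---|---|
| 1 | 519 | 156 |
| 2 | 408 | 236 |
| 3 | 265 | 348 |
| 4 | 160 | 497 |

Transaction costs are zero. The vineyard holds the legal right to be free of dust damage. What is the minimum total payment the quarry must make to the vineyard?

Efficient level: marginal profit ≥ marginal dust damage through level 2, so k* = 2.
With the vineyard holding the right, the quarry must at least compensate total damage at k*: 156 + 236 = 392.

392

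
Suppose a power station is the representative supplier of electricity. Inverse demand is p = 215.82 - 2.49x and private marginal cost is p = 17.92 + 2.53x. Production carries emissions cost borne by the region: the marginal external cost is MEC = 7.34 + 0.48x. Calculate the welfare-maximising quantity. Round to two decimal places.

x* = 34.65

Social marginal cost = private MC + MEC = 25.26 + 3.01x.
Set SMC = demand: 25.26 + 3.01x = 215.82 - 2.49x → x* = 34.6473.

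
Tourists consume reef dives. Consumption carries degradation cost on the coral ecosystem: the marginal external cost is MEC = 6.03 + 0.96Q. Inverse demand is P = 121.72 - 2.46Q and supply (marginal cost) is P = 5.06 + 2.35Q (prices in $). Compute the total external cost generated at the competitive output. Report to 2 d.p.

Market equilibrium (private): 5.06 + 2.35Q = 121.72 - 2.46Q → Q_m = 24.2536.
Total external cost = ∫₀^{Q_m} (6.03 + 0.96Q) dQ = 6.03×24.2536 + ½×0.96×24.2536² = 428.6030.

$428.60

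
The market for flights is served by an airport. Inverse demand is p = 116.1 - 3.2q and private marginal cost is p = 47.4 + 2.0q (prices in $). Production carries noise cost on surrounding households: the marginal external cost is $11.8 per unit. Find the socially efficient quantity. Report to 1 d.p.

Social marginal cost = private MC + MEC = 59.2 + 2.0q.
Set SMC = demand: 59.2 + 2.0q = 116.1 - 3.2q → q* = 10.9423.

q* = 10.9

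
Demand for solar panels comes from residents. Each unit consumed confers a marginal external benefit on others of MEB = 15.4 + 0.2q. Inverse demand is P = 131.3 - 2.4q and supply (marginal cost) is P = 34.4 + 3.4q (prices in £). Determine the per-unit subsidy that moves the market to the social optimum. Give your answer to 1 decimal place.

subsidy = £19.4 per unit

Social marginal benefit = demand + MEB = 146.7 - 2.2q.
Set SMB = MC: 146.7 - 2.2q = 34.4 + 3.4q → q* = 20.0536.
The Pigouvian subsidy equals MEB at q*: 15.4 + 0.2×20.0536 = 19.4107.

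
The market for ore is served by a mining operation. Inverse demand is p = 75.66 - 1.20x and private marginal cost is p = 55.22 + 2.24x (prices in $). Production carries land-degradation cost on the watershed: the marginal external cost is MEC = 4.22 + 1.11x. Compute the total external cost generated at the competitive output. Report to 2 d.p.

Market equilibrium (private): 55.22 + 2.24x = 75.66 - 1.20x → x_m = 5.9419.
Total external cost = ∫₀^{x_m} (4.22 + 1.11x) dx = 4.22×5.9419 + ½×1.11×5.9419² = 44.6697.

$44.67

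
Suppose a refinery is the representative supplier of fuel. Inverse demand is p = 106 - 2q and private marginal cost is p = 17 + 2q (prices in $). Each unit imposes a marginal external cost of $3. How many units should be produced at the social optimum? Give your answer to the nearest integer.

Social marginal cost = private MC + MEC = 20 + 2q.
Set SMC = demand: 20 + 2q = 106 - 2q → q* = 21.5000.

q* = 22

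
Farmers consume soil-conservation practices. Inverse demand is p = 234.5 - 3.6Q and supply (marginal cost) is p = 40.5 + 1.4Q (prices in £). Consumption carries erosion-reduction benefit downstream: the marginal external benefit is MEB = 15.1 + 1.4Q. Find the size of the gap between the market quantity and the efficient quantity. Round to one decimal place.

19.3 units

Market equilibrium (private): 40.5 + 1.4Q = 234.5 - 3.6Q → Q_m = 38.8000.
Social marginal benefit = demand + MEB = 249.6 - 2.2Q.
Set SMB = MC: 249.6 - 2.2Q = 40.5 + 1.4Q → Q* = 58.0833.
Gap = |38.8000 − 58.0833| = 19.2833.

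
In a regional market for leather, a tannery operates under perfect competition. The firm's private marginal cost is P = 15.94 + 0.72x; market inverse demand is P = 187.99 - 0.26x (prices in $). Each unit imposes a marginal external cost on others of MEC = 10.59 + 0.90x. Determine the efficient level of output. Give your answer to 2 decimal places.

Social marginal cost = private MC + MEC = 26.53 + 1.62x.
Set SMC = demand: 26.53 + 1.62x = 187.99 - 0.26x → x* = 85.8830.

x* = 85.88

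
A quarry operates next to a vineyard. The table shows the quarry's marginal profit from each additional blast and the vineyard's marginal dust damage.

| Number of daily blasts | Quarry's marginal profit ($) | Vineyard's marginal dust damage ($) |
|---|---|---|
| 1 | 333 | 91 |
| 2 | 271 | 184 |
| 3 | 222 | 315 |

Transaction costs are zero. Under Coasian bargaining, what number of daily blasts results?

2

Bargaining reaches the level where marginal profit last exceeds marginal dust damage.
That holds through level 2 (271 ≥ 184) but not at 3 (222 < 315).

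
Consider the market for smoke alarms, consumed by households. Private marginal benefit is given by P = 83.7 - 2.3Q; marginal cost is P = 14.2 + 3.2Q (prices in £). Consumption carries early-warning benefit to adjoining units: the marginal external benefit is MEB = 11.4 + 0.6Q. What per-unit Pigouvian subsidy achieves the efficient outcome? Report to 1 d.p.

Social marginal benefit = demand + MEB = 95.1 - 1.7Q.
Set SMB = MC: 95.1 - 1.7Q = 14.2 + 3.2Q → Q* = 16.5102.
The Pigouvian subsidy equals MEB at Q*: 11.4 + 0.6×16.5102 = 21.3061.

subsidy = £21.3 per unit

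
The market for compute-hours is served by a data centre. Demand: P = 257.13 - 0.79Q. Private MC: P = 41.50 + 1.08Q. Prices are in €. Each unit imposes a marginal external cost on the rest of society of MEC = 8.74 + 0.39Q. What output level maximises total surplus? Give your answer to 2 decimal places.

Q* = 91.54

Social marginal cost = private MC + MEC = 50.24 + 1.47Q.
Set SMC = demand: 50.24 + 1.47Q = 257.13 - 0.79Q → Q* = 91.5442.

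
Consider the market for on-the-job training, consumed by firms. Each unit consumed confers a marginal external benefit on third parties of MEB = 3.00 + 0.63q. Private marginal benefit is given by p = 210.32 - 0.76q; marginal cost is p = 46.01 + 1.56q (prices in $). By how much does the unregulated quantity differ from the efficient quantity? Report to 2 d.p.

28.18 units

Market equilibrium (private): 46.01 + 1.56q = 210.32 - 0.76q → q_m = 70.8233.
Social marginal benefit = demand + MEB = 213.32 - 0.13q.
Set SMB = MC: 213.32 - 0.13q = 46.01 + 1.56q → q* = 99.0000.
Gap = |70.8233 − 99.0000| = 28.1767.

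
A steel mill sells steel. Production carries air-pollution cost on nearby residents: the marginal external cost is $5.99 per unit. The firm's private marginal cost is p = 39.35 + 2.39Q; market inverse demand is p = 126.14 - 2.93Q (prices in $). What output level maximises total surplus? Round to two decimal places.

Q* = 15.19

Social marginal cost = private MC + MEC = 45.34 + 2.39Q.
Set SMC = demand: 45.34 + 2.39Q = 126.14 - 2.93Q → Q* = 15.1880.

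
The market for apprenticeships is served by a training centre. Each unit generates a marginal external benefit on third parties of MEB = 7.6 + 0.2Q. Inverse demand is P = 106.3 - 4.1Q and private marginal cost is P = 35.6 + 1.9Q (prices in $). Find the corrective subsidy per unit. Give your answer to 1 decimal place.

subsidy = $10.3 per unit

Social marginal cost = private MC − MEB = 28.0 + 1.7Q.
Set SMC = demand: 28.0 + 1.7Q = 106.3 - 4.1Q → Q* = 13.5000.
The Pigouvian subsidy equals MEB at Q*: 7.6 + 0.2×13.5000 = 10.3000.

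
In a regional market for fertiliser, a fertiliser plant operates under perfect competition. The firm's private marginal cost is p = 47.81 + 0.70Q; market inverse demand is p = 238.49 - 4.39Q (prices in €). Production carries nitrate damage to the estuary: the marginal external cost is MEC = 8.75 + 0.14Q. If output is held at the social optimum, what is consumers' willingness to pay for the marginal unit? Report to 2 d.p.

P = €85.78

Social marginal cost = private MC + MEC = 56.56 + 0.84Q.
Set SMC = demand: 56.56 + 0.84Q = 238.49 - 4.39Q → Q* = 34.7859.
Consumer price on the demand curve at Q*: 238.49 − 4.39×34.7859 = 85.7799.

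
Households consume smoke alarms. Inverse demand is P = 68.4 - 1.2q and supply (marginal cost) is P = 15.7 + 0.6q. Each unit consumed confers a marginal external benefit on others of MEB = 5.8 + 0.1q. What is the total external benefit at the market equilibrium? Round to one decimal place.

212.7

Market equilibrium (private): 15.7 + 0.6q = 68.4 - 1.2q → q_m = 29.2778.
Total external benefit = ∫₀^{q_m} (5.8 + 0.1q) dq = 5.8×29.2778 + ½×0.1×29.2778² = 212.6707.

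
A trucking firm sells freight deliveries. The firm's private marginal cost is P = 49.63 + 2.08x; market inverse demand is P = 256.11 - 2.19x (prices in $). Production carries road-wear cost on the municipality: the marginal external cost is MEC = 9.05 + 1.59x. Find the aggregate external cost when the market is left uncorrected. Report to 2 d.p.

$2296.57

Market equilibrium (private): 49.63 + 2.08x = 256.11 - 2.19x → x_m = 48.3560.
Total external cost = ∫₀^{x_m} (9.05 + 1.59x) dx = 9.05×48.3560 + ½×1.59×48.3560² = 2296.5725.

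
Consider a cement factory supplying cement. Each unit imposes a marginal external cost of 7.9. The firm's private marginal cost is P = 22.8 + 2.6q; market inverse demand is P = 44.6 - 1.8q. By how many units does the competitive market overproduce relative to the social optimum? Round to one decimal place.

1.8 units

Market equilibrium (private): 22.8 + 2.6q = 44.6 - 1.8q → q_m = 4.9545.
Social marginal cost = private MC + MEC = 30.7 + 2.6q.
Set SMC = demand: 30.7 + 2.6q = 44.6 - 1.8q → q* = 3.1591.
Gap = |4.9545 − 3.1591| = 1.7954.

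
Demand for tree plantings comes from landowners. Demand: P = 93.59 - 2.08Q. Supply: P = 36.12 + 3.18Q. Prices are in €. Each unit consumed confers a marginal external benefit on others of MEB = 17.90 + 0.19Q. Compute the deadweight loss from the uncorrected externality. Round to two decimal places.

DWL = €39.35

Market equilibrium (private): 36.12 + 3.18Q = 93.59 - 2.08Q → Q_m = 10.9259.
Social marginal benefit = demand + MEB = 111.49 - 1.89Q.
Set SMB = MC: 111.49 - 1.89Q = 36.12 + 3.18Q → Q* = 14.8659.
The loss is the area between SMB and MC from Q* to Q_m; with linear curves that's a triangle of height MEB(Q_m).
DWL = ½ × 3.9400 × 19.9759 = 39.3525.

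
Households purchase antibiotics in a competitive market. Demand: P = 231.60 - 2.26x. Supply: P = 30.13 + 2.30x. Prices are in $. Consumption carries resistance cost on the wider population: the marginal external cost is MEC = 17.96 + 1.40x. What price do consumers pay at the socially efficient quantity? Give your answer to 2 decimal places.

Social marginal benefit = demand − MEC = 213.64 - 3.66x.
Set SMB = MC: 213.64 - 3.66x = 30.13 + 2.30x → x* = 30.7903.
Consumer price on the demand curve at x*: 231.60 − 2.26×30.7903 = 162.0139.

P = $162.01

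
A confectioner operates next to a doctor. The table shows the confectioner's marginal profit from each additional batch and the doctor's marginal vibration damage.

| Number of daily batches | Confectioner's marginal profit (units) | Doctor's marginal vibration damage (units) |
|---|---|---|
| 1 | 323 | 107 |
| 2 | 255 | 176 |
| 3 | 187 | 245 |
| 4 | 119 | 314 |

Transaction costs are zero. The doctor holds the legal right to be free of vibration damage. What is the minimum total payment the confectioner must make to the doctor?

Efficient level: marginal profit ≥ marginal vibration damage through level 2, so k* = 2.
With the doctor holding the right, the confectioner must at least compensate total damage at k*: 107 + 176 = 283.

283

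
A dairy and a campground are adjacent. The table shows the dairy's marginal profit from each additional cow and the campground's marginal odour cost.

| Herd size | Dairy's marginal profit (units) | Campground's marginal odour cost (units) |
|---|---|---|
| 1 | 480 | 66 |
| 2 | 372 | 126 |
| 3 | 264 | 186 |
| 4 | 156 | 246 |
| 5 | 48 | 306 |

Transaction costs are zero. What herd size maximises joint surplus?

3

Bargaining reaches the level where marginal profit last exceeds marginal odour cost.
That holds through level 3 (264 ≥ 186) but not at 4 (156 < 246).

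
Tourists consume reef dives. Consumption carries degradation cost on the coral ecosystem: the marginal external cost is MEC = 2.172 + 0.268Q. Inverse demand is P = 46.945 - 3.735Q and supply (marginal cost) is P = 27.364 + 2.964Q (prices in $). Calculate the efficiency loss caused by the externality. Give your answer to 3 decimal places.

DWL = $0.627

Market equilibrium (private): 27.364 + 2.964Q = 46.945 - 3.735Q → Q_m = 2.9230.
Social marginal benefit = demand − MEC = 44.773 - 4.003Q.
Set SMB = MC: 44.773 - 4.003Q = 27.364 + 2.964Q → Q* = 2.4988.
Between Q* and Q_m the wedge MC − SMB runs linearly from 0 to MEC(Q_m), so the loss is a triangle.
DWL = ½ × 0.4242 × 2.9554 = 0.6268.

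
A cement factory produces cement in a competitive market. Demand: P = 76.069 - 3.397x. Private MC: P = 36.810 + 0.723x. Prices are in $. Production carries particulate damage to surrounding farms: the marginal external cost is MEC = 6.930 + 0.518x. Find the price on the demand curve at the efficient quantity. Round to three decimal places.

P = $52.390

Social marginal cost = private MC + MEC = 43.740 + 1.241x.
Set SMC = demand: 43.740 + 1.241x = 76.069 - 3.397x → x* = 6.9705.
Consumer price on the demand curve at x*: 76.069 − 3.397×6.9705 = 52.3902.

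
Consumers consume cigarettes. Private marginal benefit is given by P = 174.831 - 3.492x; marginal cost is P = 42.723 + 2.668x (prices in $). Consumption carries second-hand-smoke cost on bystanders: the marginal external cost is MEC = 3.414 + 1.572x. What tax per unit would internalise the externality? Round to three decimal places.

tax = $29.579 per unit

Social marginal benefit = demand − MEC = 171.417 - 5.064x.
Set SMB = MC: 171.417 - 5.064x = 42.723 + 2.668x → x* = 16.6443.
The Pigouvian tax equals MEC at x*: 3.414 + 1.572×16.6443 = 29.5788.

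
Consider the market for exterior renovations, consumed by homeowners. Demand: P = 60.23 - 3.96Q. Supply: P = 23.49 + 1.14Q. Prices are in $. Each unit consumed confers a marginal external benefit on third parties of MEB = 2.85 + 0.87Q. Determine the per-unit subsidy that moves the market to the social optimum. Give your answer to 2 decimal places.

Social marginal benefit = demand + MEB = 63.08 - 3.09Q.
Set SMB = MC: 63.08 - 3.09Q = 23.49 + 1.14Q → Q* = 9.3593.
The Pigouvian subsidy equals MEB at Q*: 2.85 + 0.87×9.3593 = 10.9926.

subsidy = $10.99 per unit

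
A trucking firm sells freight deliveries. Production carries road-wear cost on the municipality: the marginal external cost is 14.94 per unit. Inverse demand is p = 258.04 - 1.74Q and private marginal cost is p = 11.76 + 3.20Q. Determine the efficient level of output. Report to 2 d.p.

Social marginal cost = private MC + MEC = 26.70 + 3.20Q.
Set SMC = demand: 26.70 + 3.20Q = 258.04 - 1.74Q → Q* = 46.8300.

Q* = 46.83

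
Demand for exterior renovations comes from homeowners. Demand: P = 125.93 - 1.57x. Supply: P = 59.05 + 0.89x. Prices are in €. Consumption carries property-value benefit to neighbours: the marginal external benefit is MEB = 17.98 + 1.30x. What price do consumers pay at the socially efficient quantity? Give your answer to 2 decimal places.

P = €11.08

Social marginal benefit = demand + MEB = 143.91 - 0.27x.
Set SMB = MC: 143.91 - 0.27x = 59.05 + 0.89x → x* = 73.1552.
Consumer price on the demand curve at x*: 125.93 − 1.57×73.1552 = 11.0763.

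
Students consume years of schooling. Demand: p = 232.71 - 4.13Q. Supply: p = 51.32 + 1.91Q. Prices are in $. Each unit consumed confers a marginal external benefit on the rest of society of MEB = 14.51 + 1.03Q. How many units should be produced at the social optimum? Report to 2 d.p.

Q* = 39.10

Social marginal benefit = demand + MEB = 247.22 - 3.10Q.
Set SMB = MC: 247.22 - 3.10Q = 51.32 + 1.91Q → Q* = 39.1018.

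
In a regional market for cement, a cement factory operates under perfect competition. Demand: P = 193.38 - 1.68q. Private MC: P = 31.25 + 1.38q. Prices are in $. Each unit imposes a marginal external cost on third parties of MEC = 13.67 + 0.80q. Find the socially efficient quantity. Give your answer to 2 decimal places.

Social marginal cost = private MC + MEC = 44.92 + 2.18q.
Set SMC = demand: 44.92 + 2.18q = 193.38 - 1.68q → q* = 38.4611.

q* = 38.46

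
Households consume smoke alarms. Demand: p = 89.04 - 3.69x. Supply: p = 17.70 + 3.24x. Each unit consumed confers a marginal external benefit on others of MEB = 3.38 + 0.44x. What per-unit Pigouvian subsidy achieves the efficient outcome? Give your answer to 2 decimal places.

Social marginal benefit = demand + MEB = 92.42 - 3.25x.
Set SMB = MC: 92.42 - 3.25x = 17.70 + 3.24x → x* = 11.5131.
The Pigouvian subsidy equals MEB at x*: 3.38 + 0.44×11.5131 = 8.4458.

subsidy = 8.45 per unit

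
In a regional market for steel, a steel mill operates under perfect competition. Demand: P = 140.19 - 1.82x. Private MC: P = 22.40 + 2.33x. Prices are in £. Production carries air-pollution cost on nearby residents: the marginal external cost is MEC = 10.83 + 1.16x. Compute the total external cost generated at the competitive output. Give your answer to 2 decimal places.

Market equilibrium (private): 22.40 + 2.33x = 140.19 - 1.82x → x_m = 28.3831.
Total external cost = ∫₀^{x_m} (10.83 + 1.16x) dx = 10.83×28.3831 + ½×1.16×28.3831² = 774.6372.

£774.64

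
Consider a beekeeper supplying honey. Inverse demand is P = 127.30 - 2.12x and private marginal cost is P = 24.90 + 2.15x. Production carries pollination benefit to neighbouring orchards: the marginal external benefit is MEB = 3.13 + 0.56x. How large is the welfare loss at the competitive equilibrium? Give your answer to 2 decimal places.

DWL = 36.96

Market equilibrium (private): 24.90 + 2.15x = 127.30 - 2.12x → x_m = 23.9813.
Social marginal cost = private MC − MEB = 21.77 + 1.59x.
Set SMC = demand: 21.77 + 1.59x = 127.30 - 2.12x → x* = 28.4447.
The welfare-loss triangle has base |x_m − x*| and height MEB(x_m) (the vertical gap between SMC and demand is zero at x* and MEB at x_m).
DWL = ½ × 4.4634 × 16.5595 = 36.9558.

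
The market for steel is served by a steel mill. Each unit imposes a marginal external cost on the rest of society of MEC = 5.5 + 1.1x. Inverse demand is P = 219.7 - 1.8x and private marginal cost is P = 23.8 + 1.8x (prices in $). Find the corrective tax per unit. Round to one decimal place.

tax = $50.1 per unit

Social marginal cost = private MC + MEC = 29.3 + 2.9x.
Set SMC = demand: 29.3 + 2.9x = 219.7 - 1.8x → x* = 40.5106.
The Pigouvian tax equals MEC at x*: 5.5 + 1.1×40.5106 = 50.0617.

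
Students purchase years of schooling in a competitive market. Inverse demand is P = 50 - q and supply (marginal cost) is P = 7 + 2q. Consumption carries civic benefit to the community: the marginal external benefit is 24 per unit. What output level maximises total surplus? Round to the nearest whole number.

Social marginal benefit = demand + MEB = 74 - q.
Set SMB = MC: 74 - q = 7 + 2q → q* = 22.3333.

q* = 22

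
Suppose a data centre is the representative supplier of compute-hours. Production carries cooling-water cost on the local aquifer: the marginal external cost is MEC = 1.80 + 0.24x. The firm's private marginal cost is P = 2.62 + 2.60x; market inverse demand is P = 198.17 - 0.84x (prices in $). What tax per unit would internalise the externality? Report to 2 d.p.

tax = $14.44 per unit

Social marginal cost = private MC + MEC = 4.42 + 2.84x.
Set SMC = demand: 4.42 + 2.84x = 198.17 - 0.84x → x* = 52.6495.
The Pigouvian tax equals MEC at x*: 1.80 + 0.24×52.6495 = 14.4359.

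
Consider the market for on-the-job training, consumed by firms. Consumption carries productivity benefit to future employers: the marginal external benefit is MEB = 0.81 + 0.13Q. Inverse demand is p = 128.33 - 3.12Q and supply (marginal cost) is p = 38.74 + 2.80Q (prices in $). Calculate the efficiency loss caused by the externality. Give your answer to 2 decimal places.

Market equilibrium (private): 38.74 + 2.80Q = 128.33 - 3.12Q → Q_m = 15.1334.
Social marginal benefit = demand + MEB = 129.14 - 2.99Q.
Set SMB = MC: 129.14 - 2.99Q = 38.74 + 2.80Q → Q* = 15.6131.
The loss is the area between SMB and MC from Q* to Q_m; with linear curves that's a triangle of height MEB(Q_m).
DWL = ½ × 0.4797 × 2.7773 = 0.6661.

DWL = $0.67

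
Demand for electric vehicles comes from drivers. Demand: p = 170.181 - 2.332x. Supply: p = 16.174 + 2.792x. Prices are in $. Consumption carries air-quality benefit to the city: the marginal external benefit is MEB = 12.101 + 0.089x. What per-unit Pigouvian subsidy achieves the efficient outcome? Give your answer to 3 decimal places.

Social marginal benefit = demand + MEB = 182.282 - 2.243x.
Set SMB = MC: 182.282 - 2.243x = 16.174 + 2.792x → x* = 32.9907.
The Pigouvian subsidy equals MEB at x*: 12.101 + 0.089×32.9907 = 15.0372.

subsidy = $15.037 per unit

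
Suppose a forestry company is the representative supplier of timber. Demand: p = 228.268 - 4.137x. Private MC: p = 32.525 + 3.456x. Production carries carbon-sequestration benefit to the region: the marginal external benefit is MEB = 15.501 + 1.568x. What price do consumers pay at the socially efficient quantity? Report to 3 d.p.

P = 83.220

Social marginal cost = private MC − MEB = 17.024 + 1.888x.
Set SMC = demand: 17.024 + 1.888x = 228.268 - 4.137x → x* = 35.0612.
Consumer price on the demand curve at x*: 228.268 − 4.137×35.0612 = 83.2198.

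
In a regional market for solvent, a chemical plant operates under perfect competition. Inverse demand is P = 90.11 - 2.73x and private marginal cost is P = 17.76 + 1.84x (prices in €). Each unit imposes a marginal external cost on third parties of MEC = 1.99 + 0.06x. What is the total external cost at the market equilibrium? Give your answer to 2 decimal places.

€39.02

Market equilibrium (private): 17.76 + 1.84x = 90.11 - 2.73x → x_m = 15.8315.
Total external cost = ∫₀^{x_m} (1.99 + 0.06x) dx = 1.99×15.8315 + ½×0.06×15.8315² = 39.0238.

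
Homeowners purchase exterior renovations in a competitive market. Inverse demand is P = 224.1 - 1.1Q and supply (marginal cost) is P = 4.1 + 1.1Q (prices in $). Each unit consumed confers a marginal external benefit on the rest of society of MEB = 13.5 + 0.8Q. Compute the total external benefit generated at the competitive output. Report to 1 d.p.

$5350.0

Market equilibrium (private): 4.1 + 1.1Q = 224.1 - 1.1Q → Q_m = 100.0000.
Total external benefit = ∫₀^{Q_m} (13.5 + 0.8Q) dQ = 13.5×100.0000 + ½×0.8×100.0000² = 5350.0000.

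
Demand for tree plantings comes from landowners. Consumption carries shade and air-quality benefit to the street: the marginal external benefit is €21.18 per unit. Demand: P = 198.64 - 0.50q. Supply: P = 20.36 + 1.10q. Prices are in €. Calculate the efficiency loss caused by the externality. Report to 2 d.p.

DWL = €140.19

Market equilibrium (private): 20.36 + 1.10q = 198.64 - 0.50q → q_m = 111.4250.
Social marginal benefit = demand + MEB = 219.82 - 0.50q.
Set SMB = MC: 219.82 - 0.50q = 20.36 + 1.10q → q* = 124.6625.
Between q* and q_m the wedge SMB − MC runs linearly from 0 to MEB(q_m), so the loss is a triangle.
DWL = ½ × 13.2375 × 21.1800 = 140.1851.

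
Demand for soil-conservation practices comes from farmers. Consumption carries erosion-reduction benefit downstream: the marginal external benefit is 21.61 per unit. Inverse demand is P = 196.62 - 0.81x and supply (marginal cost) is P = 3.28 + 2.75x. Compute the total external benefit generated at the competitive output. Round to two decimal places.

1173.62

Market equilibrium (private): 3.28 + 2.75x = 196.62 - 0.81x → x_m = 54.3090.
Total external benefit = MEB × x_m = 21.61 × 54.3090 = 1173.6175.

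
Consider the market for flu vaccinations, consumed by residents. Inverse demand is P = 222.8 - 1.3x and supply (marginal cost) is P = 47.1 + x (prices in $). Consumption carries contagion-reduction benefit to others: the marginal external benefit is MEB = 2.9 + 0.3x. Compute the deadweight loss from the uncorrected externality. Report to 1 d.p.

Market equilibrium (private): 47.1 + x = 222.8 - 1.3x → x_m = 76.3913.
Social marginal benefit = demand + MEB = 225.7 - x.
Set SMB = MC: 225.7 - x = 47.1 + x → x* = 89.3000.
The loss is the area between SMB and MC from x* to x_m; with linear curves that's a triangle of height MEB(x_m).
DWL = ½ × 12.9087 × 25.8174 = 166.6345.

DWL = $166.6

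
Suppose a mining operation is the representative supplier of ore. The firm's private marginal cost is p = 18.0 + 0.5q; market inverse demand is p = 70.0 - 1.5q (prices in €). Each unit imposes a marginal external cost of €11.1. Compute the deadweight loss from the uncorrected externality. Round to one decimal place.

Market equilibrium (private): 18.0 + 0.5q = 70.0 - 1.5q → q_m = 26.0000.
Social marginal cost = private MC + MEC = 29.1 + 0.5q.
Set SMC = demand: 29.1 + 0.5q = 70.0 - 1.5q → q* = 20.4500.
The loss is the area between SMC and demand from q* to q_m; with linear curves that's a triangle of height MEC(q_m).
DWL = ½ × 5.5500 × 11.1000 = 30.8025.

DWL = €30.8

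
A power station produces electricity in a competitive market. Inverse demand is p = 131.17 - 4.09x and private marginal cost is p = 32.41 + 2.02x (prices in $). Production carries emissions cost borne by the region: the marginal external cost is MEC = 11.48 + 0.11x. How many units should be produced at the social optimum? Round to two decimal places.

Social marginal cost = private MC + MEC = 43.89 + 2.13x.
Set SMC = demand: 43.89 + 2.13x = 131.17 - 4.09x → x* = 14.0322.

x* = 14.03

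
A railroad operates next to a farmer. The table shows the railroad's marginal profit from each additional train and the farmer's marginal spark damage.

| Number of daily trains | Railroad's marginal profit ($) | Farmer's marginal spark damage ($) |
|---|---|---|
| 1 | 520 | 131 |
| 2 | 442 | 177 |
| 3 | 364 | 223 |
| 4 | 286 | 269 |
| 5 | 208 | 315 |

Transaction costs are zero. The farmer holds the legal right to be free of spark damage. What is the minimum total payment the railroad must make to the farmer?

$800

Efficient level: marginal profit ≥ marginal spark damage through level 4, so k* = 4.
With the farmer holding the right, the railroad must at least compensate total damage at k*: 131 + 177 + 223 + 269 = 800.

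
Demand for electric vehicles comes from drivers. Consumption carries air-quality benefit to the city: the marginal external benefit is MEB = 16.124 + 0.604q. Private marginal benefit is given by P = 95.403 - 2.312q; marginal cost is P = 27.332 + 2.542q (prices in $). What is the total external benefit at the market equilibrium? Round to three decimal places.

$285.511

Market equilibrium (private): 27.332 + 2.542q = 95.403 - 2.312q → q_m = 14.0237.
Total external benefit = ∫₀^{q_m} (16.124 + 0.604q) dq = 16.124×14.0237 + ½×0.604×14.0237² = 285.5107.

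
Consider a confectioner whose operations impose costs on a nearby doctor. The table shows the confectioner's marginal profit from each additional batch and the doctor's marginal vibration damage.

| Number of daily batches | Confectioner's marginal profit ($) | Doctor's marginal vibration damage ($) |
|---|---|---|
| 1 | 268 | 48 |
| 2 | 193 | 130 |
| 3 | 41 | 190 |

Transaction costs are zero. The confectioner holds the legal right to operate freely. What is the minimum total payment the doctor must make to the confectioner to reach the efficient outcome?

$41

Left alone the confectioner would choose level 3 (marginal profit stays positive).
Efficient level: k* = 2 (marginal profit ≥ marginal vibration damage through 2).
The doctor must at least cover the confectioner's forgone profit from cutting 3→2: 41 = 41.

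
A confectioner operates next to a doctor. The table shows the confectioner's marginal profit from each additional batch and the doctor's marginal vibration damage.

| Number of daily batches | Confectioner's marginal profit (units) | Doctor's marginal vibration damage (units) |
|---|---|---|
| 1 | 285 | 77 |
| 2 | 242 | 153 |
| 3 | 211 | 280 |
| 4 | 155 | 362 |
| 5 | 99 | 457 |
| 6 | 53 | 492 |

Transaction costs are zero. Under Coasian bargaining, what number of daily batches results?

Bargaining reaches the level where marginal profit last exceeds marginal vibration damage.
That holds through level 2 (242 ≥ 153) but not at 3 (211 < 280).

2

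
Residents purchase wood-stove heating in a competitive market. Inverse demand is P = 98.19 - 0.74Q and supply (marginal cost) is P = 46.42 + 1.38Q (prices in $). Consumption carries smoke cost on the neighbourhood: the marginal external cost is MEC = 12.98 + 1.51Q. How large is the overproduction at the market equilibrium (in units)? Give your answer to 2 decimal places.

Market equilibrium (private): 46.42 + 1.38Q = 98.19 - 0.74Q → Q_m = 24.4198.
Social marginal benefit = demand − MEC = 85.21 - 2.25Q.
Set SMB = MC: 85.21 - 2.25Q = 46.42 + 1.38Q → Q* = 10.6860.
Gap = |24.4198 − 10.6860| = 13.7338.

13.73 units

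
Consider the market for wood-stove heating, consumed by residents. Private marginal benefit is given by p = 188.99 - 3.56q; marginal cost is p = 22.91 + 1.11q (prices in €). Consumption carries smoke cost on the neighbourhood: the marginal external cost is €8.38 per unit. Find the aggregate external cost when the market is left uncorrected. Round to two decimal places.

Market equilibrium (private): 22.91 + 1.11q = 188.99 - 3.56q → q_m = 35.5632.
Total external cost = MEC × q_m = 8.38 × 35.5632 = 298.0196.

€298.02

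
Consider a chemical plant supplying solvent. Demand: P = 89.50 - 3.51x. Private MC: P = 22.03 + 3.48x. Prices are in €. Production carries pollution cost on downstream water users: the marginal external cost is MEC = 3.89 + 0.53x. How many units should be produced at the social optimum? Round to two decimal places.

x* = 8.45

Social marginal cost = private MC + MEC = 25.92 + 4.01x.
Set SMC = demand: 25.92 + 4.01x = 89.50 - 3.51x → x* = 8.4548.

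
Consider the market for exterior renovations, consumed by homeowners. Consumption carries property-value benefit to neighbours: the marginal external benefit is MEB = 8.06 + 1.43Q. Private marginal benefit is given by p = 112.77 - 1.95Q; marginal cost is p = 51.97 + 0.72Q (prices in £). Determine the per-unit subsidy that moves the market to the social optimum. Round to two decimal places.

subsidy = £87.47 per unit

Social marginal benefit = demand + MEB = 120.83 - 0.52Q.
Set SMB = MC: 120.83 - 0.52Q = 51.97 + 0.72Q → Q* = 55.5323.
The Pigouvian subsidy equals MEB at Q*: 8.06 + 1.43×55.5323 = 87.4712.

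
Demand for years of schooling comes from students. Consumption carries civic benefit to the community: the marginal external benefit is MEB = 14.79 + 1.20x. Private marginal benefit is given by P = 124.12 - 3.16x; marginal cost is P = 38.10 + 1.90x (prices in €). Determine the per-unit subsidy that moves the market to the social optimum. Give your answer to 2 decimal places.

Social marginal benefit = demand + MEB = 138.91 - 1.96x.
Set SMB = MC: 138.91 - 1.96x = 38.10 + 1.90x → x* = 26.1166.
The Pigouvian subsidy equals MEB at x*: 14.79 + 1.20×26.1166 = 46.1299.

subsidy = €46.13 per unit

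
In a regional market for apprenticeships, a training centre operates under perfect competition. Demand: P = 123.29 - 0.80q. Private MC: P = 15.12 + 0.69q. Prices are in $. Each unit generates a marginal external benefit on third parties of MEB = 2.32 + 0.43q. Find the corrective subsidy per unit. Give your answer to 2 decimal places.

subsidy = $47.14 per unit

Social marginal cost = private MC − MEB = 12.80 + 0.26q.
Set SMC = demand: 12.80 + 0.26q = 123.29 - 0.80q → q* = 104.2358.
The Pigouvian subsidy equals MEB at q*: 2.32 + 0.43×104.2358 = 47.1414.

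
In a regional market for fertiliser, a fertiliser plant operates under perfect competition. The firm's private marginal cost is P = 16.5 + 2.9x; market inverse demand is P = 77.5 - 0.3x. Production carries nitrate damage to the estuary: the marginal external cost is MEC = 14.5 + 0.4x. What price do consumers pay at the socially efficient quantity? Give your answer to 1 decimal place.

P = 73.6

Social marginal cost = private MC + MEC = 31.0 + 3.3x.
Set SMC = demand: 31.0 + 3.3x = 77.5 - 0.3x → x* = 12.9167.
Consumer price on the demand curve at x*: 77.5 − 0.3×12.9167 = 73.6250.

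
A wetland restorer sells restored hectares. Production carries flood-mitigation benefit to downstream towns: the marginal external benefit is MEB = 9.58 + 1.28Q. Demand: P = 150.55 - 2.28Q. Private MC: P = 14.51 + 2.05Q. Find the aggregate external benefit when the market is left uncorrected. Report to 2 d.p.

932.72

Market equilibrium (private): 14.51 + 2.05Q = 150.55 - 2.28Q → Q_m = 31.4180.
Total external benefit = ∫₀^{Q_m} (9.58 + 1.28Q) dQ = 9.58×31.4180 + ½×1.28×31.4180² = 932.7225.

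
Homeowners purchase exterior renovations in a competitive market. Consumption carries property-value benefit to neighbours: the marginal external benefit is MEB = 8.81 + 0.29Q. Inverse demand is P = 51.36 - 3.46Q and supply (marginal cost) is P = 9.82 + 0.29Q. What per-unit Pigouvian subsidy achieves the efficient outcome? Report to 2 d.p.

subsidy = 13.03 per unit

Social marginal benefit = demand + MEB = 60.17 - 3.17Q.
Set SMB = MC: 60.17 - 3.17Q = 9.82 + 0.29Q → Q* = 14.5520.
The Pigouvian subsidy equals MEB at Q*: 8.81 + 0.29×14.5520 = 13.0301.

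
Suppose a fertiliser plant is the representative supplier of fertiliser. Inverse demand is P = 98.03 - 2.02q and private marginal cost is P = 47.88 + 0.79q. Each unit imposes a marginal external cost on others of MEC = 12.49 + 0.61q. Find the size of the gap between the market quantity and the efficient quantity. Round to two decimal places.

Market equilibrium (private): 47.88 + 0.79q = 98.03 - 2.02q → q_m = 17.8470.
Social marginal cost = private MC + MEC = 60.37 + 1.40q.
Set SMC = demand: 60.37 + 1.40q = 98.03 - 2.02q → q* = 11.0117.
Gap = |17.8470 − 11.0117| = 6.8353.

6.84 units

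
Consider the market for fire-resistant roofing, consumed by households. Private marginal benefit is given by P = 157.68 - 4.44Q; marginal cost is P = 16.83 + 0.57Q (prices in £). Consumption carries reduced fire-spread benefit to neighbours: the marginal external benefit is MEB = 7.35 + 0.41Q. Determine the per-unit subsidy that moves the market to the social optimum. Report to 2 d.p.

Social marginal benefit = demand + MEB = 165.03 - 4.03Q.
Set SMB = MC: 165.03 - 4.03Q = 16.83 + 0.57Q → Q* = 32.2174.
The Pigouvian subsidy equals MEB at Q*: 7.35 + 0.41×32.2174 = 20.5591.

subsidy = £20.56 per unit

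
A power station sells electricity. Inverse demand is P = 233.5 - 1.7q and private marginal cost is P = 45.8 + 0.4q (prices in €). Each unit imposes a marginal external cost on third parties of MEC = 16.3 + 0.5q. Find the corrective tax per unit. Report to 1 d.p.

tax = €49.3 per unit

Social marginal cost = private MC + MEC = 62.1 + 0.9q.
Set SMC = demand: 62.1 + 0.9q = 233.5 - 1.7q → q* = 65.9231.
The Pigouvian tax equals MEC at q*: 16.3 + 0.5×65.9231 = 49.2616.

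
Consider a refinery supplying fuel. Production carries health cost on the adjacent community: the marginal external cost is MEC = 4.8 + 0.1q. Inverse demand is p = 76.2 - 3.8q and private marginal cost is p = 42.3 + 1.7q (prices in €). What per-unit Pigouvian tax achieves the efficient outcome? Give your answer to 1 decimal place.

Social marginal cost = private MC + MEC = 47.1 + 1.8q.
Set SMC = demand: 47.1 + 1.8q = 76.2 - 3.8q → q* = 5.1964.
The Pigouvian tax equals MEC at q*: 4.8 + 0.1×5.1964 = 5.3196.

tax = €5.3 per unit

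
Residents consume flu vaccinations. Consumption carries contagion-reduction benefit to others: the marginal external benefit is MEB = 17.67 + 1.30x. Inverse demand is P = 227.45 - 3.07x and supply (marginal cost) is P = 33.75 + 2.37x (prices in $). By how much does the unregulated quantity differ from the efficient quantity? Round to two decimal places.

15.45 units

Market equilibrium (private): 33.75 + 2.37x = 227.45 - 3.07x → x_m = 35.6066.
Social marginal benefit = demand + MEB = 245.12 - 1.77x.
Set SMB = MC: 245.12 - 1.77x = 33.75 + 2.37x → x* = 51.0556.
Gap = |35.6066 − 51.0556| = 15.4490.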